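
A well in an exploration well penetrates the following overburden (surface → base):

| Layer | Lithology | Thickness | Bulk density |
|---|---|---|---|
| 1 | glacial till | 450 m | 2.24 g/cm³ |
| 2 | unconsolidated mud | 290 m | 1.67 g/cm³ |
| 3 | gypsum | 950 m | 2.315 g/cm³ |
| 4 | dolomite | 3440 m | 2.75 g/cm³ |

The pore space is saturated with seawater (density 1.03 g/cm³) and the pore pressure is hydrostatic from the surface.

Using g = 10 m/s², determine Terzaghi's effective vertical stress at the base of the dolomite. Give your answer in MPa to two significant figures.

Overburden (lithostatic) stress σ_v:
glacial till: 2240 kg/m³ × 10 m/s² × 450 m = 1.008×10^7 Pa = 10.08 MPa
unconsolidated mud: 1670 kg/m³ × 10 m/s² × 290 m = 4.843×10^6 Pa = 4.843 MPa
gypsum: 2315 kg/m³ × 10 m/s² × 950 m = 2.199×10^7 Pa = 21.99 MPa
dolomite: 2750 kg/m³ × 10 m/s² × 3440 m = 9.460×10^7 Pa = 94.60 MPa
Total = 10.08 + 4.843 + 21.99 + 94.60 = 131.52 MPa
Pore pressure P_p = 1030 kg/m³ × 10 m/s² × 5130 m = 5.284×10^7 Pa = 52.84 MPa
Effective stress σ' = σ_v − P_p = 131.5 − 52.84 = 78.677 MPa

79 MPa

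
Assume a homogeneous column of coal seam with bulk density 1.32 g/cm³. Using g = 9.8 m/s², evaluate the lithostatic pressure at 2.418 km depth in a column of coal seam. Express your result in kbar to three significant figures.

coal seam: 1320 kg/m³ × 9.8 m/s² × 2418 m = 3.128×10^7 Pa = 0.3128 kbar

0.313 kbar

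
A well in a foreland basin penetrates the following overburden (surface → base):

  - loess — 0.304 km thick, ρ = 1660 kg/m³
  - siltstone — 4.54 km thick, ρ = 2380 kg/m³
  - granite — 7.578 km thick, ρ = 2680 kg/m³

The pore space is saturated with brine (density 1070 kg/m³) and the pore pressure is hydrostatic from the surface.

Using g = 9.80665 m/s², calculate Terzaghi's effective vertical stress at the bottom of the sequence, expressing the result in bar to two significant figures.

1800 bar

Overburden (lithostatic) stress σ_v:
loess: 1660 kg/m³ × 9.80665 m/s² × 304 m = 4.949×10^6 Pa = 4.949 MPa
siltstone: 2380 kg/m³ × 9.80665 m/s² × 4540 m = 1.060×10^8 Pa = 106.0 MPa
granite: 2680 kg/m³ × 9.80665 m/s² × 7578 m = 1.992×10^8 Pa = 199.2 MPa
Total = 4.949 + 106.0 + 199.2 = 310.08 MPa
Pore pressure P_p = 1070 kg/m³ × 9.80665 m/s² × 12422 m = 1.303×10^8 Pa = 130.3 MPa
Effective stress σ' = σ_v − P_p = 310.1 − 130.3 = 179.73 MPa = 1797.3 bar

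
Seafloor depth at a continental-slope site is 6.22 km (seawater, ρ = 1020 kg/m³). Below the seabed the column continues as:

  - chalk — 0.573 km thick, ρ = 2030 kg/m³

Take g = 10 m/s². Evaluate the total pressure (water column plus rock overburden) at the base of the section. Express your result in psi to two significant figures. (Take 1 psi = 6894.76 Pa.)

11000 psi

seawater: 1020 kg/m³ × 10 m/s² × 6220 m = 6.344×10^7 Pa = 9202 psi
chalk: 2030 kg/m³ × 10 m/s² × 573 m = 1.163×10^7 Pa = 1687 psi
Total = 9202 + 1687 = 10889 psi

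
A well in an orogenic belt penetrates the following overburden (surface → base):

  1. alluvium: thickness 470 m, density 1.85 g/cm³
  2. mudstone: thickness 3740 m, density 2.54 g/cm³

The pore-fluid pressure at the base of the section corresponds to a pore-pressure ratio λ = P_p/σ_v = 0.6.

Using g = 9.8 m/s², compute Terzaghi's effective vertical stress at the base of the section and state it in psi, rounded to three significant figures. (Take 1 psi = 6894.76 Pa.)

Overburden (lithostatic) stress σ_v:
alluvium: 1850 kg/m³ × 9.8 m/s² × 470 m = 8.521×10^6 Pa = 8.521 MPa
mudstone: 2540 kg/m³ × 9.8 m/s² × 3740 m = 9.310×10^7 Pa = 93.10 MPa
Total = 8.521 + 93.10 = 101.62 MPa
Pore pressure P_p = λ·σ_v = 0.6 × 101.6 MPa = 60.97 MPa
Effective stress σ' = σ_v − P_p = 101.6 − 60.97 = 40.647 MPa = 5895.3 psi

5900 psi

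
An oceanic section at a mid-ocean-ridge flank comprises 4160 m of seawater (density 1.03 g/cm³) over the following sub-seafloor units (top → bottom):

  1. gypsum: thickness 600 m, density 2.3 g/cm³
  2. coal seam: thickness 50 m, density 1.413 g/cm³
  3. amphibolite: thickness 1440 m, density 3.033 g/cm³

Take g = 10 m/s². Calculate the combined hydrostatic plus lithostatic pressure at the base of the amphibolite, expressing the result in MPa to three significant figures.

seawater: 1030 kg/m³ × 10 m/s² × 4160 m = 4.285×10^7 Pa = 42.85 MPa
gypsum: 2300 kg/m³ × 10 m/s² × 600 m = 1.380×10^7 Pa = 13.80 MPa
coal seam: 1413 kg/m³ × 10 m/s² × 50 m = 7.065×10^5 Pa = 0.7065 MPa
amphibolite: 3033 kg/m³ × 10 m/s² × 1440 m = 4.368×10^7 Pa = 43.68 MPa
Total = 42.85 + 13.80 + 0.7065 + 43.68 = 101.03 MPa

101 MPa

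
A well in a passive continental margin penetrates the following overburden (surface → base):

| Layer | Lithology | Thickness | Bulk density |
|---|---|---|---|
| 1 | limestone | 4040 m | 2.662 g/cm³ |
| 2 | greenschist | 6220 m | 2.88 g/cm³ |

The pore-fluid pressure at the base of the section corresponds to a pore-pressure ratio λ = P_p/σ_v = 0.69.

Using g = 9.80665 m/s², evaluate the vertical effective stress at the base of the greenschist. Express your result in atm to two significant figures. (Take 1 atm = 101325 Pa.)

860 atm

Overburden (lithostatic) stress σ_v:
limestone: 2662 kg/m³ × 9.80665 m/s² × 4040 m = 1.055×10^8 Pa = 105.5 MPa
greenschist: 2880 kg/m³ × 9.80665 m/s² × 6220 m = 1.757×10^8 Pa = 175.7 MPa
Total = 105.5 + 175.7 = 281.14 MPa
Pore pressure P_p = λ·σ_v = 0.69 × 281.1 MPa = 194.0 MPa
Effective stress σ' = σ_v − P_p = 281.1 − 194.0 = 87.153 MPa = 860.13 atm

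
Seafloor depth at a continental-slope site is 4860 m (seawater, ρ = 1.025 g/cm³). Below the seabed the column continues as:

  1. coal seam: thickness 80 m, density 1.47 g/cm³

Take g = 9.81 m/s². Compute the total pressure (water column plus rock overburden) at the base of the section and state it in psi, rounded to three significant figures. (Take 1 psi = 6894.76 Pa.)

7260 psi

seawater: 1025 kg/m³ × 9.81 m/s² × 4860 m = 4.887×10^7 Pa = 7088 psi
coal seam: 1470 kg/m³ × 9.81 m/s² × 80 m = 1.154×10^6 Pa = 167.3 psi
Total = 7088 + 167.3 = 7255.1 psi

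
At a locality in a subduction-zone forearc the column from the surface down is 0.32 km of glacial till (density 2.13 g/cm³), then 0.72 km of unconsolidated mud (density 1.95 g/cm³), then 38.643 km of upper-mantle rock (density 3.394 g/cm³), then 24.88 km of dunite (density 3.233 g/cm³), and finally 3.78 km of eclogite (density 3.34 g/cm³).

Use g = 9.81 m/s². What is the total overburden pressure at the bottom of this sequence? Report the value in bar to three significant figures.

22200 bar

glacial till: 2130 kg/m³ × 9.81 m/s² × 320 m = 6.686×10^6 Pa = 66.86 bar
unconsolidated mud: 1950 kg/m³ × 9.81 m/s² × 720 m = 1.377×10^7 Pa = 137.7 bar
upper-mantle rock: 3394 kg/m³ × 9.81 m/s² × 38643 m = 1.287×10^9 Pa = 12866 bar
dunite: 3233 kg/m³ × 9.81 m/s² × 24880 m = 7.891×10^8 Pa = 7891 bar
eclogite: 3340 kg/m³ × 9.81 m/s² × 3780 m = 1.239×10^8 Pa = 1239 bar
Total = 66.86 + 137.7 + 12866 + 7891 + 1239 = 22200 bar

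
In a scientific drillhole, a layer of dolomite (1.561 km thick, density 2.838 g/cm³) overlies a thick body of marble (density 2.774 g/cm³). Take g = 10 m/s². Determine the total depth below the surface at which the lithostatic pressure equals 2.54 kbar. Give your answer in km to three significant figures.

Pressure at base of upper layers: 2838×10×1561 = 4.430×10^7 Pa = 0.4430 kbar
Remaining pressure to be supplied by marble: 2.540×10^8 − 4.430×10^7 = 2.097×10^8 Pa
Additional depth in marble = 2.097×10^8 Pa / (2774 kg/m³ × 10 m/s²) = 7559.4 m
Total depth = 1561 m + 7559.4 m = 9120.4 m
= 9.1204 km

9.12 km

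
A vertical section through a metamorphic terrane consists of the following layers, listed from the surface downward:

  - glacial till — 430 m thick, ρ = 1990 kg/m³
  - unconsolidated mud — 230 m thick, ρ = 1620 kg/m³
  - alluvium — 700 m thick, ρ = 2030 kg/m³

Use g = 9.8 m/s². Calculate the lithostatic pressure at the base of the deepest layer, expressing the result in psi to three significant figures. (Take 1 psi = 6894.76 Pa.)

glacial till: 1990 kg/m³ × 9.8 m/s² × 430 m = 8.386×10^6 Pa = 1216 psi
unconsolidated mud: 1620 kg/m³ × 9.8 m/s² × 230 m = 3.651×10^6 Pa = 529.6 psi
alluvium: 2030 kg/m³ × 9.8 m/s² × 700 m = 1.393×10^7 Pa = 2020 psi
Total = 1216 + 529.6 + 2020 = 3765.6 psi

3770 psi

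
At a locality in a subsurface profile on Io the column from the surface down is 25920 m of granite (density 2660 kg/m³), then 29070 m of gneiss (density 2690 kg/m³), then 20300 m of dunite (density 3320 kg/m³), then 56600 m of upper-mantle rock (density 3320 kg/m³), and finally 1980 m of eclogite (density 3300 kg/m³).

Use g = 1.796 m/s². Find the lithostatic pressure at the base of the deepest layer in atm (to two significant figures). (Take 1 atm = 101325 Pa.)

granite: 2660 kg/m³ × 1.796 m/s² × 25920 m = 1.238×10^8 Pa = 1222 atm
gneiss: 2690 kg/m³ × 1.796 m/s² × 29070 m = 1.404×10^8 Pa = 1386 atm
dunite: 3320 kg/m³ × 1.796 m/s² × 20300 m = 1.210×10^8 Pa = 1195 atm
upper-mantle rock: 3320 kg/m³ × 1.796 m/s² × 56600 m = 3.375×10^8 Pa = 3331 atm
eclogite: 3300 kg/m³ × 1.796 m/s² × 1980 m = 1.174×10^7 Pa = 115.8 atm
Total = 1222 + 1386 + 1195 + 3331 + 115.8 = 7249.4 atm

7200 atm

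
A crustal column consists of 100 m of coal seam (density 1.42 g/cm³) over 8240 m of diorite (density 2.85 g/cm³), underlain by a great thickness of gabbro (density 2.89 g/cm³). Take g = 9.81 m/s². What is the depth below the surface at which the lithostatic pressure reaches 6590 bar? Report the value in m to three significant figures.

23400 m

Pressure at base of upper layers: 1420×9.81×100 + 2850×9.81×8240 = 2.318×10^8 Pa = 2318 bar
Remaining pressure to be supplied by gabbro: 6.590×10^8 − 2.318×10^8 = 4.272×10^8 Pa
Additional depth in gabbro = 4.272×10^8 Pa / (2890 kg/m³ × 9.81 m/s²) = 15069 m
Total depth = 8340 m + 15069 m = 23409 m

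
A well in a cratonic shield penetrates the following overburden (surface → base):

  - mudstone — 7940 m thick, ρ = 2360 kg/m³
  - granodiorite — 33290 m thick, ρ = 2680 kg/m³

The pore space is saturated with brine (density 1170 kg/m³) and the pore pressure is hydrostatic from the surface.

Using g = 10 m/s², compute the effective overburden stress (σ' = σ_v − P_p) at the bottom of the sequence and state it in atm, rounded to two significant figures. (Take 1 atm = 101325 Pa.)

Overburden (lithostatic) stress σ_v:
mudstone: 2360 kg/m³ × 10 m/s² × 7940 m = 1.874×10^8 Pa = 187.4 MPa
granodiorite: 2680 kg/m³ × 10 m/s² × 33290 m = 8.922×10^8 Pa = 892.2 MPa
Total = 187.4 + 892.2 = 1079.6 MPa
Pore pressure P_p = 1170 kg/m³ × 10 m/s² × 41230 m = 4.824×10^8 Pa = 482.4 MPa
Effective stress σ' = σ_v − P_p = 1080 − 482.4 = 597.16 MPa = 5893.6 atm

5900 atm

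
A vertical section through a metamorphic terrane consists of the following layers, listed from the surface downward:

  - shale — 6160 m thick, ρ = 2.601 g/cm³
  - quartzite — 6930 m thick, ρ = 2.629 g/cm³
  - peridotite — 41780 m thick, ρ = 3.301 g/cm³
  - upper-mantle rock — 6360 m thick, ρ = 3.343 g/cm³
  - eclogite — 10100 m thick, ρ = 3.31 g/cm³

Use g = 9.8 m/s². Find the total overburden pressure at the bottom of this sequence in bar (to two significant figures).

22000 bar

shale: 2601 kg/m³ × 9.8 m/s² × 6160 m = 1.570×10^8 Pa = 1570 bar
quartzite: 2629 kg/m³ × 9.8 m/s² × 6930 m = 1.785×10^8 Pa = 1785 bar
peridotite: 3301 kg/m³ × 9.8 m/s² × 41780 m = 1.352×10^9 Pa = 13516 bar
upper-mantle rock: 3343 kg/m³ × 9.8 m/s² × 6360 m = 2.084×10^8 Pa = 2084 bar
eclogite: 3310 kg/m³ × 9.8 m/s² × 10100 m = 3.276×10^8 Pa = 3276 bar
Total = 1570 + 1785 + 13516 + 2084 + 3276 = 22231 bar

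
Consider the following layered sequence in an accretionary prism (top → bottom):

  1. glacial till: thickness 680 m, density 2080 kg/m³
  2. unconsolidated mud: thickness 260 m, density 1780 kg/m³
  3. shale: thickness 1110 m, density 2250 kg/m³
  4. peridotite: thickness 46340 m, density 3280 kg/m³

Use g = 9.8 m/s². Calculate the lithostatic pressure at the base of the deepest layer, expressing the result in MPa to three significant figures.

glacial till: 2080 kg/m³ × 9.8 m/s² × 680 m = 1.386×10^7 Pa = 13.86 MPa
unconsolidated mud: 1780 kg/m³ × 9.8 m/s² × 260 m = 4.535×10^6 Pa = 4.535 MPa
shale: 2250 kg/m³ × 9.8 m/s² × 1110 m = 2.448×10^7 Pa = 24.48 MPa
peridotite: 3280 kg/m³ × 9.8 m/s² × 46340 m = 1.490×10^9 Pa = 1490 MPa
Total = 13.86 + 4.535 + 24.48 + 1490 = 1532.4 MPa

1530 MPa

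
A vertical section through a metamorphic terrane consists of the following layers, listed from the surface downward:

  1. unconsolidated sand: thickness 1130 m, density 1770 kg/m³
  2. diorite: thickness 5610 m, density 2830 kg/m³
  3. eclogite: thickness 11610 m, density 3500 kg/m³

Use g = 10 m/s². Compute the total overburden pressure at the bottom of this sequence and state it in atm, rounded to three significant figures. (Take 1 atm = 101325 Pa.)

unconsolidated sand: 1770 kg/m³ × 10 m/s² × 1130 m = 2.000×10^7 Pa = 197.4 atm
diorite: 2830 kg/m³ × 10 m/s² × 5610 m = 1.588×10^8 Pa = 1567 atm
eclogite: 3500 kg/m³ × 10 m/s² × 11610 m = 4.064×10^8 Pa = 4010 atm
Total = 197.4 + 1567 + 4010 = 5774.6 atm

5770 atm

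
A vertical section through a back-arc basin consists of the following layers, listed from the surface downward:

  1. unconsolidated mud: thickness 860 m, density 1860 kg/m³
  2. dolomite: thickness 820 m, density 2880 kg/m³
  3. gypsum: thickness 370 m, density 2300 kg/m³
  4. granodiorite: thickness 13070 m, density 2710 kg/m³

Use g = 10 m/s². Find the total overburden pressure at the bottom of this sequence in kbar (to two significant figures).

unconsolidated mud: 1860 kg/m³ × 10 m/s² × 860 m = 1.600×10^7 Pa = 0.1600 kbar
dolomite: 2880 kg/m³ × 10 m/s² × 820 m = 2.362×10^7 Pa = 0.2362 kbar
gypsum: 2300 kg/m³ × 10 m/s² × 370 m = 8.510×10^6 Pa = 0.08510 kbar
granodiorite: 2710 kg/m³ × 10 m/s² × 13070 m = 3.542×10^8 Pa = 3.542 kbar
Total = 0.1600 + 0.2362 + 0.08510 + 3.542 = 4.0232 kbar

4.0 kbar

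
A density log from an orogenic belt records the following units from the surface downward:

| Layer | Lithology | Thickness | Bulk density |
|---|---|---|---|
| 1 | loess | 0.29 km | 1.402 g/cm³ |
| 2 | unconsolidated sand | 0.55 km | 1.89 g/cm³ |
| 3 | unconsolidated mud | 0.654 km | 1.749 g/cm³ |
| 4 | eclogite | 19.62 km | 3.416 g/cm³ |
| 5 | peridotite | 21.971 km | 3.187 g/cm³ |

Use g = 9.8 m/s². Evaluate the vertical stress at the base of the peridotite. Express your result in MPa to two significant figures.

1400 MPa

loess: 1402 kg/m³ × 9.8 m/s² × 290 m = 3.984×10^6 Pa = 3.984 MPa
unconsolidated sand: 1890 kg/m³ × 9.8 m/s² × 550 m = 1.019×10^7 Pa = 10.19 MPa
unconsolidated mud: 1749 kg/m³ × 9.8 m/s² × 654 m = 1.121×10^7 Pa = 11.21 MPa
eclogite: 3416 kg/m³ × 9.8 m/s² × 19620 m = 6.568×10^8 Pa = 656.8 MPa
peridotite: 3187 kg/m³ × 9.8 m/s² × 21971 m = 6.862×10^8 Pa = 686.2 MPa
Total = 3.984 + 10.19 + 11.21 + 656.8 + 686.2 = 1368.4 MPa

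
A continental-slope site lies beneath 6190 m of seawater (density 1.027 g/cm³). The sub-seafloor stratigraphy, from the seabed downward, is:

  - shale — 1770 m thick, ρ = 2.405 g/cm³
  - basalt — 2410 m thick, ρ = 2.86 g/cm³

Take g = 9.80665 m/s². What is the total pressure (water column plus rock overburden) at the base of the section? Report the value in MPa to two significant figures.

seawater: 1027 kg/m³ × 9.80665 m/s² × 6190 m = 6.234×10^7 Pa = 62.34 MPa
shale: 2405 kg/m³ × 9.80665 m/s² × 1770 m = 4.175×10^7 Pa = 41.75 MPa
basalt: 2860 kg/m³ × 9.80665 m/s² × 2410 m = 6.759×10^7 Pa = 67.59 MPa
Total = 62.34 + 41.75 + 67.59 = 171.68 MPa

170 MPa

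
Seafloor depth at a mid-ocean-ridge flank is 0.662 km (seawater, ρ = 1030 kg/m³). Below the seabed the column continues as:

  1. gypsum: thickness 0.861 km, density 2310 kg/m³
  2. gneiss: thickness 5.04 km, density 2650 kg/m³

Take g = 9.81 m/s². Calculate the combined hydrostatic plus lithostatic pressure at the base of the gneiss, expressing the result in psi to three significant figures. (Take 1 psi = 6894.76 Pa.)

seawater: 1030 kg/m³ × 9.81 m/s² × 662 m = 6.689×10^6 Pa = 970.2 psi
gypsum: 2310 kg/m³ × 9.81 m/s² × 861 m = 1.951×10^7 Pa = 2830 psi
gneiss: 2650 kg/m³ × 9.81 m/s² × 5040 m = 1.310×10^8 Pa = 19003 psi
Total = 970.2 + 2830 + 19003 = 22803 psi

22800 psi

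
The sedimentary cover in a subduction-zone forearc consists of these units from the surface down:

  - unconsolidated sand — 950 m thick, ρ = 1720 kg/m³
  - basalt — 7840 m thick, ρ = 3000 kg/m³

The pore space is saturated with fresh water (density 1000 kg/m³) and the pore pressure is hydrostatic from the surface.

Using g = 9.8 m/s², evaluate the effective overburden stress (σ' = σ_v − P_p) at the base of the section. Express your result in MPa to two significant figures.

160 MPa

Overburden (lithostatic) stress σ_v:
unconsolidated sand: 1720 kg/m³ × 9.8 m/s² × 950 m = 1.601×10^7 Pa = 16.01 MPa
basalt: 3000 kg/m³ × 9.8 m/s² × 7840 m = 2.305×10^8 Pa = 230.5 MPa
Total = 16.01 + 230.5 = 246.51 MPa
Pore pressure P_p = 1000 kg/m³ × 9.8 m/s² × 8790 m = 8.614×10^7 Pa = 86.14 MPa
Effective stress σ' = σ_v − P_p = 246.5 − 86.14 = 160.37 MPa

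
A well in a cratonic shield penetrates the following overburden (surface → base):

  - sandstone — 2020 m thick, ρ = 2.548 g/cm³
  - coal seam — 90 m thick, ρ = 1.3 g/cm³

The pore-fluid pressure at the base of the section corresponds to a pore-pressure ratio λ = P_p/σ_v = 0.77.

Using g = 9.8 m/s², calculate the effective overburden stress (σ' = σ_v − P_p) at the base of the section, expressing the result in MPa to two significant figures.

Overburden (lithostatic) stress σ_v:
sandstone: 2548 kg/m³ × 9.8 m/s² × 2020 m = 5.044×10^7 Pa = 50.44 MPa
coal seam: 1300 kg/m³ × 9.8 m/s² × 90 m = 1.147×10^6 Pa = 1.147 MPa
Total = 50.44 + 1.147 = 51.587 MPa
Pore pressure P_p = λ·σ_v = 0.77 × 51.59 MPa = 39.72 MPa
Effective stress σ' = σ_v − P_p = 51.59 − 39.72 = 11.865 MPa

12 MPa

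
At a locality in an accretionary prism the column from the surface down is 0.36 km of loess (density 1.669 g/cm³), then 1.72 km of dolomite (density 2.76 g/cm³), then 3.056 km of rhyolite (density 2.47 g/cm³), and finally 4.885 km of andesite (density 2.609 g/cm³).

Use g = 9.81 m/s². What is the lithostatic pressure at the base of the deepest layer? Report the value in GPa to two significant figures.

0.25 GPa

loess: 1669 kg/m³ × 9.81 m/s² × 360 m = 5.894×10^6 Pa = 5.894×10^-3 GPa
dolomite: 2760 kg/m³ × 9.81 m/s² × 1720 m = 4.657×10^7 Pa = 0.04657 GPa
rhyolite: 2470 kg/m³ × 9.81 m/s² × 3056 m = 7.405×10^7 Pa = 0.07405 GPa
andesite: 2609 kg/m³ × 9.81 m/s² × 4885 m = 1.250×10^8 Pa = 0.1250 GPa
Total = 5.894×10^-3 + 0.04657 + 0.07405 + 0.1250 = 0.25154 GPa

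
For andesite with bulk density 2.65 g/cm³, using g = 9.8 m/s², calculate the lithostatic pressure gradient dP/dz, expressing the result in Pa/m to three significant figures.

dP/dz = ρg = 2650 kg/m³ × 9.8 m/s² = 25970 Pa/m

26000 Pa/m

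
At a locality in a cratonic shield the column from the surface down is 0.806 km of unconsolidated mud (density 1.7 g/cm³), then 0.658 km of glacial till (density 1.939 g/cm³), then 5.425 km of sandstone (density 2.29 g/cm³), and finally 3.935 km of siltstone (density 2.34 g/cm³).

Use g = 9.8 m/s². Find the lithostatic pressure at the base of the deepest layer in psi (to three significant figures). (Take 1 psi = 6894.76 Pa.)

unconsolidated mud: 1700 kg/m³ × 9.8 m/s² × 806 m = 1.343×10^7 Pa = 1948 psi
glacial till: 1939 kg/m³ × 9.8 m/s² × 658 m = 1.250×10^7 Pa = 1813 psi
sandstone: 2290 kg/m³ × 9.8 m/s² × 5425 m = 1.217×10^8 Pa = 17658 psi
siltstone: 2340 kg/m³ × 9.8 m/s² × 3935 m = 9.024×10^7 Pa = 13088 psi
Total = 1948 + 1813 + 17658 + 13088 = 34507 psi

34500 psi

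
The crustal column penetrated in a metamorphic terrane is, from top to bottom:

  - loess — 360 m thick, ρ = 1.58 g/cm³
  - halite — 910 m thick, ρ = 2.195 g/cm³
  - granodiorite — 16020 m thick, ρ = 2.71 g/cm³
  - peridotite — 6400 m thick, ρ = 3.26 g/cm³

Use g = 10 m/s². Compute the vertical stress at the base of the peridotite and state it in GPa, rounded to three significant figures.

0.668 GPa

loess: 1580 kg/m³ × 10 m/s² × 360 m = 5.688×10^6 Pa = 5.688×10^-3 GPa
halite: 2195 kg/m³ × 10 m/s² × 910 m = 1.997×10^7 Pa = 0.01997 GPa
granodiorite: 2710 kg/m³ × 10 m/s² × 16020 m = 4.341×10^8 Pa = 0.4341 GPa
peridotite: 3260 kg/m³ × 10 m/s² × 6400 m = 2.086×10^8 Pa = 0.2086 GPa
Total = 5.688×10^-3 + 0.01997 + 0.4341 + 0.2086 = 0.66844 GPa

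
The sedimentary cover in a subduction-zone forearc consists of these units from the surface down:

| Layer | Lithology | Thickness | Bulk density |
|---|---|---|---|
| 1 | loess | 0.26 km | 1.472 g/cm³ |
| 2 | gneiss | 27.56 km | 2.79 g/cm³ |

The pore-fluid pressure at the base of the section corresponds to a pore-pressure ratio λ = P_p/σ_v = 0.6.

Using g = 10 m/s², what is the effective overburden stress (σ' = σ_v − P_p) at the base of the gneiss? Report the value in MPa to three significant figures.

309 MPa

Overburden (lithostatic) stress σ_v:
loess: 1472 kg/m³ × 10 m/s² × 260 m = 3.827×10^6 Pa = 3.827 MPa
gneiss: 2790 kg/m³ × 10 m/s² × 27560 m = 7.689×10^8 Pa = 768.9 MPa
Total = 3.827 + 768.9 = 772.75 MPa
Pore pressure P_p = λ·σ_v = 0.6 × 772.8 MPa = 463.7 MPa
Effective stress σ' = σ_v − P_p = 772.8 − 463.7 = 309.10 MPa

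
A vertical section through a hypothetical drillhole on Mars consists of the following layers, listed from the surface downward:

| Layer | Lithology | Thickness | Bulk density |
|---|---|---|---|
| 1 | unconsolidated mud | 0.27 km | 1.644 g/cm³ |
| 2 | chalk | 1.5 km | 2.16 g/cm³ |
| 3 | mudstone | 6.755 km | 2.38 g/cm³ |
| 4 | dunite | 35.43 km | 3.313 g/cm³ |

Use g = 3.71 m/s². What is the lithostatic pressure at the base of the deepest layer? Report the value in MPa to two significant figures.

unconsolidated mud: 1644 kg/m³ × 3.71 m/s² × 270 m = 1.647×10^6 Pa = 1.647 MPa
chalk: 2160 kg/m³ × 3.71 m/s² × 1500 m = 1.202×10^7 Pa = 12.02 MPa
mudstone: 2380 kg/m³ × 3.71 m/s² × 6755 m = 5.965×10^7 Pa = 59.65 MPa
dunite: 3313 kg/m³ × 3.71 m/s² × 35430 m = 4.355×10^8 Pa = 435.5 MPa
Total = 1.647 + 12.02 + 59.65 + 435.5 = 508.79 MPa

510 MPa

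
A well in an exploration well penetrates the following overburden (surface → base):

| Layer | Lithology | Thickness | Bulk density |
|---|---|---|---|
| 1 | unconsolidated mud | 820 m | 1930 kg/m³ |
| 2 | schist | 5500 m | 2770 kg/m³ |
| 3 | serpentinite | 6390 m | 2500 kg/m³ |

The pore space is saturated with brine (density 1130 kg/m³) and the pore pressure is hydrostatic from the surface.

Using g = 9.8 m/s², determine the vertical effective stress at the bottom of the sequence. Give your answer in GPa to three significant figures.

Overburden (lithostatic) stress σ_v:
unconsolidated mud: 1930 kg/m³ × 9.8 m/s² × 820 m = 1.551×10^7 Pa = 15.51 MPa
schist: 2770 kg/m³ × 9.8 m/s² × 5500 m = 1.493×10^8 Pa = 149.3 MPa
serpentinite: 2500 kg/m³ × 9.8 m/s² × 6390 m = 1.566×10^8 Pa = 156.6 MPa
Total = 15.51 + 149.3 + 156.6 = 321.37 MPa
Pore pressure P_p = 1130 kg/m³ × 9.8 m/s² × 12710 m = 1.408×10^8 Pa = 140.8 MPa
Effective stress σ' = σ_v − P_p = 321.4 − 140.8 = 180.62 MPa = 0.18062 GPa

0.181 GPa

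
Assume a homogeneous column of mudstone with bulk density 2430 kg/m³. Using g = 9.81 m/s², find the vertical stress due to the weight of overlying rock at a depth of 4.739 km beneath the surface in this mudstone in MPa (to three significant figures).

mudstone: 2430 kg/m³ × 9.81 m/s² × 4739 m = 1.130×10^8 Pa = 113.0 MPa

113 MPa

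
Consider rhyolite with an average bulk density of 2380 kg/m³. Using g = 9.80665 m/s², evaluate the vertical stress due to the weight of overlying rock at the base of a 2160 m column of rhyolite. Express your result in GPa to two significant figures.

rhyolite: 2380 kg/m³ × 9.80665 m/s² × 2160 m = 5.041×10^7 Pa = 0.05041 GPa

0.050 GPa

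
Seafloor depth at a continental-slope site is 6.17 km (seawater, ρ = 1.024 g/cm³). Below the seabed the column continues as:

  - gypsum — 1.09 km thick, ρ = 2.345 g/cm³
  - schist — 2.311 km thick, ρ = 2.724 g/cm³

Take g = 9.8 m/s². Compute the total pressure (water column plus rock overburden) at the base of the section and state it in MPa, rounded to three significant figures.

149 MPa

seawater: 1024 kg/m³ × 9.8 m/s² × 6170 m = 6.192×10^7 Pa = 61.92 MPa
gypsum: 2345 kg/m³ × 9.8 m/s² × 1090 m = 2.505×10^7 Pa = 25.05 MPa
schist: 2724 kg/m³ × 9.8 m/s² × 2311 m = 6.169×10^7 Pa = 61.69 MPa
Total = 61.92 + 25.05 + 61.69 = 148.66 MPa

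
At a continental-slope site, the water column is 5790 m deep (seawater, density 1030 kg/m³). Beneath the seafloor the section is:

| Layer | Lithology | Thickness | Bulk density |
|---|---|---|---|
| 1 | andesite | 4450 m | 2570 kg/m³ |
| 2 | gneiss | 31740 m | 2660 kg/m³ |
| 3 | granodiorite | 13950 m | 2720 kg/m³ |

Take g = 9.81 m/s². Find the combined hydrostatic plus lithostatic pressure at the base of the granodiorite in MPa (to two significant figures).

seawater: 1030 kg/m³ × 9.81 m/s² × 5790 m = 5.850×10^7 Pa = 58.50 MPa
andesite: 2570 kg/m³ × 9.81 m/s² × 4450 m = 1.122×10^8 Pa = 112.2 MPa
gneiss: 2660 kg/m³ × 9.81 m/s² × 31740 m = 8.282×10^8 Pa = 828.2 MPa
granodiorite: 2720 kg/m³ × 9.81 m/s² × 13950 m = 3.722×10^8 Pa = 372.2 MPa
Total = 58.50 + 112.2 + 828.2 + 372.2 = 1371.2 MPa

1400 MPa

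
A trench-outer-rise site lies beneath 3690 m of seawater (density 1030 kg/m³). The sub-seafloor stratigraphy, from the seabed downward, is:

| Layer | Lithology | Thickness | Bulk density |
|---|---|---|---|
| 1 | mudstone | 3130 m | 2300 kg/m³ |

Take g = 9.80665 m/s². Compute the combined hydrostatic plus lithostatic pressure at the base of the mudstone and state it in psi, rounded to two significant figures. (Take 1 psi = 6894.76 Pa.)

16000 psi

seawater: 1030 kg/m³ × 9.80665 m/s² × 3690 m = 3.727×10^7 Pa = 5406 psi
mudstone: 2300 kg/m³ × 9.80665 m/s² × 3130 m = 7.060×10^7 Pa = 10239 psi
Total = 5406 + 10239 = 15645 psi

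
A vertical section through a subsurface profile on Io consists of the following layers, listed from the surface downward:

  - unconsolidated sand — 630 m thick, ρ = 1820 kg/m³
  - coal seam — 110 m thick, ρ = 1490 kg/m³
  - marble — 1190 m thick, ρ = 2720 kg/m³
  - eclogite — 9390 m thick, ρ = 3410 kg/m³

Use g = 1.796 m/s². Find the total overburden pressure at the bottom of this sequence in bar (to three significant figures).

unconsolidated sand: 1820 kg/m³ × 1.796 m/s² × 630 m = 2.059×10^6 Pa = 20.59 bar
coal seam: 1490 kg/m³ × 1.796 m/s² × 110 m = 2.944×10^5 Pa = 2.944 bar
marble: 2720 kg/m³ × 1.796 m/s² × 1190 m = 5.813×10^6 Pa = 58.13 bar
eclogite: 3410 kg/m³ × 1.796 m/s² × 9390 m = 5.751×10^7 Pa = 575.1 bar
Total = 20.59 + 2.944 + 58.13 + 575.1 = 656.75 bar

657 bar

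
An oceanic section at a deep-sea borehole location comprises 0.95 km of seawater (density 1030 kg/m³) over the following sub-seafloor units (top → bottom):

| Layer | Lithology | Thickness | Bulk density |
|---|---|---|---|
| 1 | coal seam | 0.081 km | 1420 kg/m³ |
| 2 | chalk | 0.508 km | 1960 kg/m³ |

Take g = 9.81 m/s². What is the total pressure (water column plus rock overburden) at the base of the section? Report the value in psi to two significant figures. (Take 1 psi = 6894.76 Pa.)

3000 psi

seawater: 1030 kg/m³ × 9.81 m/s² × 950 m = 9.599×10^6 Pa = 1392 psi
coal seam: 1420 kg/m³ × 9.81 m/s² × 81 m = 1.128×10^6 Pa = 163.7 psi
chalk: 1960 kg/m³ × 9.81 m/s² × 508 m = 9.768×10^6 Pa = 1417 psi
Total = 1392 + 163.7 + 1417 = 2972.6 psi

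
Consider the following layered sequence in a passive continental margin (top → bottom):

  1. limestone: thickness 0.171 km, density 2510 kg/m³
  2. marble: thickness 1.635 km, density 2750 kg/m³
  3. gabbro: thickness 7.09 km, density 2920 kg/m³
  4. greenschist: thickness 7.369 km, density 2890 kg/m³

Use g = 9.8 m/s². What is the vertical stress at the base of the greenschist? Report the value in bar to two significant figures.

4600 bar

limestone: 2510 kg/m³ × 9.8 m/s² × 171 m = 4.206×10^6 Pa = 42.06 bar
marble: 2750 kg/m³ × 9.8 m/s² × 1635 m = 4.406×10^7 Pa = 440.6 bar
gabbro: 2920 kg/m³ × 9.8 m/s² × 7090 m = 2.029×10^8 Pa = 2029 bar
greenschist: 2890 kg/m³ × 9.8 m/s² × 7369 m = 2.087×10^8 Pa = 2087 bar
Total = 42.06 + 440.6 + 2029 + 2087 = 4598.6 bar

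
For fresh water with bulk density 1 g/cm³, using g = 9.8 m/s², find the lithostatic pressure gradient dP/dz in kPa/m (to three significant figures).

9.80 kPa/m

dP/dz = ρg = 1000 kg/m³ × 9.8 m/s² = 9800.0 Pa/m
= 9800.0 Pa/m × (1 kPa/m / 1000.0 Pa/m) = 9.8000 kPa/m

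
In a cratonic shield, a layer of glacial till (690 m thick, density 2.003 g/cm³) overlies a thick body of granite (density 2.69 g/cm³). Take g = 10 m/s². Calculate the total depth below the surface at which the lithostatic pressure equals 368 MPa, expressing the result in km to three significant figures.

13.9 km

Pressure at base of upper layers: 2003×10×690 = 1.382×10^7 Pa = 13.82 MPa
Remaining pressure to be supplied by granite: 3.680×10^8 − 1.382×10^7 = 3.542×10^8 Pa
Additional depth in granite = 3.542×10^8 Pa / (2690 kg/m³ × 10 m/s²) = 13167 m
Total depth = 690 m + 13167 m = 13857 m
= 13.857 km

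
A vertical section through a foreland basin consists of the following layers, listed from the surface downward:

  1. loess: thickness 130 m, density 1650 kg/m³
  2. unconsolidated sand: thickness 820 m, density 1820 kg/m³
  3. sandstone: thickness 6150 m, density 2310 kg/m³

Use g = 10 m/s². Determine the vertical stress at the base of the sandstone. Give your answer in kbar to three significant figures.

loess: 1650 kg/m³ × 10 m/s² × 130 m = 2.145×10^6 Pa = 0.02145 kbar
unconsolidated sand: 1820 kg/m³ × 10 m/s² × 820 m = 1.492×10^7 Pa = 0.1492 kbar
sandstone: 2310 kg/m³ × 10 m/s² × 6150 m = 1.421×10^8 Pa = 1.421 kbar
Total = 0.02145 + 0.1492 + 1.421 = 1.5913 kbar

1.59 kbar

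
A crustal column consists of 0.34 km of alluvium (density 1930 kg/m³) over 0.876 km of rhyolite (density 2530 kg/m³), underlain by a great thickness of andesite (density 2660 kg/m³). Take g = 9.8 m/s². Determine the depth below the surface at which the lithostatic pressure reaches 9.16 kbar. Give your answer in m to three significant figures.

35300 m

Pressure at base of upper layers: 1930×9.8×340 + 2530×9.8×876 = 2.815×10^7 Pa = 0.2815 kbar
Remaining pressure to be supplied by andesite: 9.160×10^8 − 2.815×10^7 = 8.878×10^8 Pa
Additional depth in andesite = 8.878×10^8 Pa / (2660 kg/m³ × 9.8 m/s²) = 34059 m
Total depth = 1216 m + 34059 m = 35275 m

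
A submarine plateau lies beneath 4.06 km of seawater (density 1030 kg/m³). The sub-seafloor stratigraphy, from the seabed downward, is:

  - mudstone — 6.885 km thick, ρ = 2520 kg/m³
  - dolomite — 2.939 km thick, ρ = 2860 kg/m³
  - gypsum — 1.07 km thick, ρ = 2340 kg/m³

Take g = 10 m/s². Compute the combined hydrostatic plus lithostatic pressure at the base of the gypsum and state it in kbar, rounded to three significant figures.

seawater: 1030 kg/m³ × 10 m/s² × 4060 m = 4.182×10^7 Pa = 0.4182 kbar
mudstone: 2520 kg/m³ × 10 m/s² × 6885 m = 1.735×10^8 Pa = 1.735 kbar
dolomite: 2860 kg/m³ × 10 m/s² × 2939 m = 8.406×10^7 Pa = 0.8406 kbar
gypsum: 2340 kg/m³ × 10 m/s² × 1070 m = 2.504×10^7 Pa = 0.2504 kbar
Total = 0.4182 + 1.735 + 0.8406 + 0.2504 = 3.2441 kbar

3.24 kbar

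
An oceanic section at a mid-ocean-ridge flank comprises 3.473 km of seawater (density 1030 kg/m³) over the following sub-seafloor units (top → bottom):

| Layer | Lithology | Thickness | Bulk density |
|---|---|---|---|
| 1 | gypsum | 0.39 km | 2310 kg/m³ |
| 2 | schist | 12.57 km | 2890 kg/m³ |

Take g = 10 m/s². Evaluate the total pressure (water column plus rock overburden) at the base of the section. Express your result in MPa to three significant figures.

408 MPa

seawater: 1030 kg/m³ × 10 m/s² × 3473 m = 3.577×10^7 Pa = 35.77 MPa
gypsum: 2310 kg/m³ × 10 m/s² × 390 m = 9.009×10^6 Pa = 9.009 MPa
schist: 2890 kg/m³ × 10 m/s² × 12570 m = 3.633×10^8 Pa = 363.3 MPa
Total = 35.77 + 9.009 + 363.3 = 408.05 MPa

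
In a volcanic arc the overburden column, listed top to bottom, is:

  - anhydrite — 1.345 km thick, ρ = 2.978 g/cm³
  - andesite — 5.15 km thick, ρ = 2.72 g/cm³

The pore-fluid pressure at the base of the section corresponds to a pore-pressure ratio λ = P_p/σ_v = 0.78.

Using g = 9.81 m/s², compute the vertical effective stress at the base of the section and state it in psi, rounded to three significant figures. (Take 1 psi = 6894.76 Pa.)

Overburden (lithostatic) stress σ_v:
anhydrite: 2978 kg/m³ × 9.81 m/s² × 1345 m = 3.929×10^7 Pa = 39.29 MPa
andesite: 2720 kg/m³ × 9.81 m/s² × 5150 m = 1.374×10^8 Pa = 137.4 MPa
Total = 39.29 + 137.4 = 176.71 MPa
Pore pressure P_p = λ·σ_v = 0.78 × 176.7 MPa = 137.8 MPa
Effective stress σ' = σ_v − P_p = 176.7 − 137.8 = 38.877 MPa = 5638.6 psi

5640 psi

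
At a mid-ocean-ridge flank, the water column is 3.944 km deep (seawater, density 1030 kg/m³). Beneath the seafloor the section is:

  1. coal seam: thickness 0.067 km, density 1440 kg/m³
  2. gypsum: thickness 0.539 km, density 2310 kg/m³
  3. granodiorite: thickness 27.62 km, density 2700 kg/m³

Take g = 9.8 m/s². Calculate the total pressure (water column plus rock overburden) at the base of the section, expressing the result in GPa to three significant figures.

seawater: 1030 kg/m³ × 9.8 m/s² × 3944 m = 3.981×10^7 Pa = 0.03981 GPa
coal seam: 1440 kg/m³ × 9.8 m/s² × 67 m = 9.455×10^5 Pa = 9.455×10^-4 GPa
gypsum: 2310 kg/m³ × 9.8 m/s² × 539 m = 1.220×10^7 Pa = 0.01220 GPa
granodiorite: 2700 kg/m³ × 9.8 m/s² × 27620 m = 7.308×10^8 Pa = 0.7308 GPa
Total = 0.03981 + 9.455×10^-4 + 0.01220 + 0.7308 = 0.78378 GPa

0.784 GPa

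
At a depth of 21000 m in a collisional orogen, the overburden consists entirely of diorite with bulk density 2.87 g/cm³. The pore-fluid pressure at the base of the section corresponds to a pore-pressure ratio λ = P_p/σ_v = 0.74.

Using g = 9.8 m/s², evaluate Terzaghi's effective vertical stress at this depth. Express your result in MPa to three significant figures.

Overburden (lithostatic) stress σ_v:
diorite: 2870 kg/m³ × 9.8 m/s² × 21000 m = 5.906×10^8 Pa = 590.6 MPa
Pore pressure P_p = λ·σ_v = 0.74 × 590.6 MPa = 437.1 MPa
Effective stress σ' = σ_v − P_p = 590.6 − 437.1 = 153.57 MPa

154 MPa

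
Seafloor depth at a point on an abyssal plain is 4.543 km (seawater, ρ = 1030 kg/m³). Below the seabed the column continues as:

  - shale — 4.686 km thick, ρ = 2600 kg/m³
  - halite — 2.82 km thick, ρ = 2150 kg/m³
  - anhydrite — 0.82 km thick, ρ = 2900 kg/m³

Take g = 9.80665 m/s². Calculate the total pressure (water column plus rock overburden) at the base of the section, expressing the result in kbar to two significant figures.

seawater: 1030 kg/m³ × 9.80665 m/s² × 4543 m = 4.589×10^7 Pa = 0.4589 kbar
shale: 2600 kg/m³ × 9.80665 m/s² × 4686 m = 1.195×10^8 Pa = 1.195 kbar
halite: 2150 kg/m³ × 9.80665 m/s² × 2820 m = 5.946×10^7 Pa = 0.5946 kbar
anhydrite: 2900 kg/m³ × 9.80665 m/s² × 820 m = 2.332×10^7 Pa = 0.2332 kbar
Total = 0.4589 + 1.195 + 0.5946 + 0.2332 = 2.4815 kbar

2.5 kbar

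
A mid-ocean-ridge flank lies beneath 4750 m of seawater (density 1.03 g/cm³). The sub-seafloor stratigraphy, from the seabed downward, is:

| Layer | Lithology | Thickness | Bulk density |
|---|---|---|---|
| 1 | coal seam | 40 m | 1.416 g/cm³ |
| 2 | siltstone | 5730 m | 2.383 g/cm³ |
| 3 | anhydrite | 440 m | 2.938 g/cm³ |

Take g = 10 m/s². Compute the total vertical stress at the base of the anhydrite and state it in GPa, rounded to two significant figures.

0.20 GPa

seawater: 1030 kg/m³ × 10 m/s² × 4750 m = 4.893×10^7 Pa = 0.04893 GPa
coal seam: 1416 kg/m³ × 10 m/s² × 40 m = 5.664×10^5 Pa = 5.664×10^-4 GPa
siltstone: 2383 kg/m³ × 10 m/s² × 5730 m = 1.365×10^8 Pa = 0.1365 GPa
anhydrite: 2938 kg/m³ × 10 m/s² × 440 m = 1.293×10^7 Pa = 0.01293 GPa
Total = 0.04893 + 5.664×10^-4 + 0.1365 + 0.01293 = 0.19896 GPa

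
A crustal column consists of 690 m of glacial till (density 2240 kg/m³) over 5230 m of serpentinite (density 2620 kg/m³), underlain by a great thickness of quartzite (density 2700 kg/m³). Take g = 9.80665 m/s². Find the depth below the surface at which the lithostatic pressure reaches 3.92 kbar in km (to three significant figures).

Pressure at base of upper layers: 2240×9.80665×690 + 2620×9.80665×5230 = 1.495×10^8 Pa = 1.495 kbar
Remaining pressure to be supplied by quartzite: 3.920×10^8 − 1.495×10^8 = 2.425×10^8 Pa
Additional depth in quartzite = 2.425×10^8 Pa / (2700 kg/m³ × 9.80665 m/s²) = 9157.3 m
Total depth = 5920 m + 9157.3 m = 15077 m
= 15.077 km

15.1 km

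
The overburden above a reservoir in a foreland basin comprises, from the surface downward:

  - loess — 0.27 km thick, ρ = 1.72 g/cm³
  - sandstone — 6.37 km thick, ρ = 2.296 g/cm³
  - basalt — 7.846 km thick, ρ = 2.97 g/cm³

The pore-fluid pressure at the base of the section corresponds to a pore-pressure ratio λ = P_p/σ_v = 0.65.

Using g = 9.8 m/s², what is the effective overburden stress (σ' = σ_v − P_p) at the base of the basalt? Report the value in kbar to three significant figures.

Overburden (lithostatic) stress σ_v:
loess: 1720 kg/m³ × 9.8 m/s² × 270 m = 4.551×10^6 Pa = 4.551 MPa
sandstone: 2296 kg/m³ × 9.8 m/s² × 6370 m = 1.433×10^8 Pa = 143.3 MPa
basalt: 2970 kg/m³ × 9.8 m/s² × 7846 m = 2.284×10^8 Pa = 228.4 MPa
Total = 4.551 + 143.3 + 228.4 = 376.25 MPa
Pore pressure P_p = λ·σ_v = 0.65 × 376.2 MPa = 244.6 MPa
Effective stress σ' = σ_v − P_p = 376.2 − 244.6 = 131.69 MPa = 1.3169 kbar

1.32 kbar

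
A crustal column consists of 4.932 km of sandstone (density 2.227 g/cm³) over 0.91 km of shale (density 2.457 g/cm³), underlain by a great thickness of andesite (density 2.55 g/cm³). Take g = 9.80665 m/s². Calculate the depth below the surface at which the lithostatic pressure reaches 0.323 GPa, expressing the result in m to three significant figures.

13600 m

Pressure at base of upper layers: 2227×9.80665×4932 + 2457×9.80665×910 = 1.296×10^8 Pa = 0.1296 GPa
Remaining pressure to be supplied by andesite: 3.230×10^8 − 1.296×10^8 = 1.934×10^8 Pa
Additional depth in andesite = 1.934×10^8 Pa / (2550 kg/m³ × 9.80665 m/s²) = 7732.3 m
Total depth = 5842 m + 7732.3 m = 13574 m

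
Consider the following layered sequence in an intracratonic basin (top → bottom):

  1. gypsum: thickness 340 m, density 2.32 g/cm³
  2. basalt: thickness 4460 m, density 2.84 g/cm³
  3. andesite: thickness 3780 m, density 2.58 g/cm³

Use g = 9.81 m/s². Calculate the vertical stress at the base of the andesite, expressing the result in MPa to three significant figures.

gypsum: 2320 kg/m³ × 9.81 m/s² × 340 m = 7.738×10^6 Pa = 7.738 MPa
basalt: 2840 kg/m³ × 9.81 m/s² × 4460 m = 1.243×10^8 Pa = 124.3 MPa
andesite: 2580 kg/m³ × 9.81 m/s² × 3780 m = 9.567×10^7 Pa = 95.67 MPa
Total = 7.738 + 124.3 + 95.67 = 227.67 MPa

228 MPa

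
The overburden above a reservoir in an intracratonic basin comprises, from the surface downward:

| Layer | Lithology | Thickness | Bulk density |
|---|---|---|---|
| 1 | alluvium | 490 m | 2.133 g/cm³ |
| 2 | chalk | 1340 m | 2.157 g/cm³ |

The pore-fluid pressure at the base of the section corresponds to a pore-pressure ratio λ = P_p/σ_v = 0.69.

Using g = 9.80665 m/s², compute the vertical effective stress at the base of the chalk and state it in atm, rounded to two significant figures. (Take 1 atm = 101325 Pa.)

120 atm

Overburden (lithostatic) stress σ_v:
alluvium: 2133 kg/m³ × 9.80665 m/s² × 490 m = 1.025×10^7 Pa = 10.25 MPa
chalk: 2157 kg/m³ × 9.80665 m/s² × 1340 m = 2.834×10^7 Pa = 28.34 MPa
Total = 10.25 + 28.34 = 38.595 MPa
Pore pressure P_p = λ·σ_v = 0.69 × 38.59 MPa = 26.63 MPa
Effective stress σ' = σ_v − P_p = 38.59 − 26.63 = 11.964 MPa = 118.08 atm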